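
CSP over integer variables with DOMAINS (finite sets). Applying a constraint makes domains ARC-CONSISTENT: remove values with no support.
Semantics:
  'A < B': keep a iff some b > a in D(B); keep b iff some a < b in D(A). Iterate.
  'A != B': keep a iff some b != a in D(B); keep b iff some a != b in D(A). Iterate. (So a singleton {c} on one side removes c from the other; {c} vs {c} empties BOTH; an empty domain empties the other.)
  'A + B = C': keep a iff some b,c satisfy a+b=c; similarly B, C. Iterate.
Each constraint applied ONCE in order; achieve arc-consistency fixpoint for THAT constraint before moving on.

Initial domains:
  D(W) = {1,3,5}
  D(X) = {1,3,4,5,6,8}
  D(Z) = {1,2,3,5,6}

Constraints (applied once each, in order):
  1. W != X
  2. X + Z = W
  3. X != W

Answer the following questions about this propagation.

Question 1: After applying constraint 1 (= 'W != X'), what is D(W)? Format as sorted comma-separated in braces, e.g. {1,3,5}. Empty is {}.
Constraint 1 (W != X) on D(W)={1,3,5} D(X)={1,3,4,5,6,8}: no change
So after constraint 1: D(W) = {1,3,5}

Answer: {1,3,5}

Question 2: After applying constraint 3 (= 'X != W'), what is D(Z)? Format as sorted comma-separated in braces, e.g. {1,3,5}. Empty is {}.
Answer: {1,2}

Derivation:
Constraint 1 (W != X) on D(W)={1,3,5} D(X)={1,3,4,5,6,8}: no change
Constraint 2 (X + Z = W) on D(X)={1,3,4,5,6,8} D(Z)={1,2,3,5,6} D(W)={1,3,5}: X {1,3,4,5,6,8}->{1,3,4}; Z {1,2,3,5,6}->{1,2}; W {1,3,5}->{3,5}
Constraint 3 (X != W) on D(X)={1,3,4} D(W)={3,5}: no change
So after constraint 3: D(Z) = {1,2}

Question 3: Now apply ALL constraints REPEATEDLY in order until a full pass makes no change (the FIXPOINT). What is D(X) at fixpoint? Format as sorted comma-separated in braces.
pass 0 (initial): D(X)={1,3,4,5,6,8}
pass 1: W {1,3,5}->{3,5}; X {1,3,4,5,6,8}->{1,3,4}; Z {1,2,3,5,6}->{1,2}
pass 2: no change
Fixpoint after 2 passes: D(X) = {1,3,4}

Answer: {1,3,4}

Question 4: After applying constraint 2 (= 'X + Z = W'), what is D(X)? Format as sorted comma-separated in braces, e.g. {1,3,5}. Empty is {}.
Constraint 1 (W != X) on D(W)={1,3,5} D(X)={1,3,4,5,6,8}: no change
Constraint 2 (X + Z = W) on D(X)={1,3,4,5,6,8} D(Z)={1,2,3,5,6} D(W)={1,3,5}: X {1,3,4,5,6,8}->{1,3,4}; Z {1,2,3,5,6}->{1,2}; W {1,3,5}->{3,5}
So after constraint 2: D(X) = {1,3,4}

Answer: {1,3,4}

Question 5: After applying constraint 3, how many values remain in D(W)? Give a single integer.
Constraint 1 (W != X) on D(W)={1,3,5} D(X)={1,3,4,5,6,8}: no change
Constraint 2 (X + Z = W) on D(X)={1,3,4,5,6,8} D(Z)={1,2,3,5,6} D(W)={1,3,5}: X {1,3,4,5,6,8}->{1,3,4}; Z {1,2,3,5,6}->{1,2}; W {1,3,5}->{3,5}
Constraint 3 (X != W) on D(X)={1,3,4} D(W)={3,5}: no change
So after constraint 3: D(W)={3,5}, size = 2

Answer: 2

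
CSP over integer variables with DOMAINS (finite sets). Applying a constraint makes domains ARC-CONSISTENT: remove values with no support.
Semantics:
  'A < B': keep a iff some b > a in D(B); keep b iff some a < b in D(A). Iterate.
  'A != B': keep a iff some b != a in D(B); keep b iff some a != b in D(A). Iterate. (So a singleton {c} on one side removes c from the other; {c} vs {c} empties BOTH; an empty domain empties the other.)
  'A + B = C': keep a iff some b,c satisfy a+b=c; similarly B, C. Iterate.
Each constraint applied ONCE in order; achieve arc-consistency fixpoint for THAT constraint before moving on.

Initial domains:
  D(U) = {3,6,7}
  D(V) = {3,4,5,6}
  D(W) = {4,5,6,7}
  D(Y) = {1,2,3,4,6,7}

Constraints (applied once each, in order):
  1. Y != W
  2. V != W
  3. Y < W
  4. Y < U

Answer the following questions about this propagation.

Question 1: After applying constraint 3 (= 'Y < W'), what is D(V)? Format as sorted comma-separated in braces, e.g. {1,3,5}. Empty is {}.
Constraint 1 (Y != W) on D(Y)={1,2,3,4,6,7} D(W)={4,5,6,7}: no change
Constraint 2 (V != W) on D(V)={3,4,5,6} D(W)={4,5,6,7}: no change
Constraint 3 (Y < W) on D(Y)={1,2,3,4,6,7} D(W)={4,5,6,7}: Y {1,2,3,4,6,7}->{1,2,3,4,6}
So after constraint 3: D(V) = {3,4,5,6}

Answer: {3,4,5,6}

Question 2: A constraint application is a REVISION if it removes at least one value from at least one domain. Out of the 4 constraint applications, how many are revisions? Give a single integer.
Answer: 1

Derivation:
Constraint 1 (Y != W) on D(Y)={1,2,3,4,6,7} D(W)={4,5,6,7}: no change => not a revision
Constraint 2 (V != W) on D(V)={3,4,5,6} D(W)={4,5,6,7}: no change => not a revision
Constraint 3 (Y < W) on D(Y)={1,2,3,4,6,7} D(W)={4,5,6,7}: Y {1,2,3,4,6,7}->{1,2,3,4,6} => REVISION
Constraint 4 (Y < U) on D(Y)={1,2,3,4,6} D(U)={3,6,7}: no change => not a revision
Total revisions = 1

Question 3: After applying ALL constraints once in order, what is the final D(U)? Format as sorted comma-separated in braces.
Answer: {3,6,7}

Derivation:
Constraint 1 (Y != W) on D(Y)={1,2,3,4,6,7} D(W)={4,5,6,7}: no change
Constraint 2 (V != W) on D(V)={3,4,5,6} D(W)={4,5,6,7}: no change
Constraint 3 (Y < W) on D(Y)={1,2,3,4,6,7} D(W)={4,5,6,7}: Y {1,2,3,4,6,7}->{1,2,3,4,6}
Constraint 4 (Y < U) on D(Y)={1,2,3,4,6} D(U)={3,6,7}: no change
So after all 4 constraints: D(U) = {3,6,7}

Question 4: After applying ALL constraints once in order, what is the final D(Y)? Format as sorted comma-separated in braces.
Constraint 1 (Y != W) on D(Y)={1,2,3,4,6,7} D(W)={4,5,6,7}: no change
Constraint 2 (V != W) on D(V)={3,4,5,6} D(W)={4,5,6,7}: no change
Constraint 3 (Y < W) on D(Y)={1,2,3,4,6,7} D(W)={4,5,6,7}: Y {1,2,3,4,6,7}->{1,2,3,4,6}
Constraint 4 (Y < U) on D(Y)={1,2,3,4,6} D(U)={3,6,7}: no change
So after all 4 constraints: D(Y) = {1,2,3,4,6}

Answer: {1,2,3,4,6}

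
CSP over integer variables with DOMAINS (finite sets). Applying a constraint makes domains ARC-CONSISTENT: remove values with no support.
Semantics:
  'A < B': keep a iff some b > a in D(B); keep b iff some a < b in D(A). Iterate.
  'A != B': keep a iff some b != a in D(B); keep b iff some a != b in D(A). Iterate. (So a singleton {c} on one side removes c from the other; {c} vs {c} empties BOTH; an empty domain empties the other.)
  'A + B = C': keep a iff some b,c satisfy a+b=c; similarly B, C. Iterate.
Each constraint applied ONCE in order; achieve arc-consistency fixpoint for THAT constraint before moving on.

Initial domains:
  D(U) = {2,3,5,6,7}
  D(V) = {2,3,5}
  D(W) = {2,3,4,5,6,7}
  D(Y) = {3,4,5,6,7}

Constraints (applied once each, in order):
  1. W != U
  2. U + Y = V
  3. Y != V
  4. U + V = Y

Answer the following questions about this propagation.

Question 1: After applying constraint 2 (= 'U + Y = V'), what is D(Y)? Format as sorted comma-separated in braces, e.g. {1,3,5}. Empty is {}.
Answer: {3}

Derivation:
Constraint 1 (W != U) on D(W)={2,3,4,5,6,7} D(U)={2,3,5,6,7}: no change
Constraint 2 (U + Y = V) on D(U)={2,3,5,6,7} D(Y)={3,4,5,6,7} D(V)={2,3,5}: U {2,3,5,6,7}->{2}; Y {3,4,5,6,7}->{3}; V {2,3,5}->{5}
So after constraint 2: D(Y) = {3}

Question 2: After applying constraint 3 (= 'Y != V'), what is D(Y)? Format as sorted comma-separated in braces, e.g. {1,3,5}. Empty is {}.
Answer: {3}

Derivation:
Constraint 1 (W != U) on D(W)={2,3,4,5,6,7} D(U)={2,3,5,6,7}: no change
Constraint 2 (U + Y = V) on D(U)={2,3,5,6,7} D(Y)={3,4,5,6,7} D(V)={2,3,5}: U {2,3,5,6,7}->{2}; Y {3,4,5,6,7}->{3}; V {2,3,5}->{5}
Constraint 3 (Y != V) on D(Y)={3} D(V)={5}: no change
So after constraint 3: D(Y) = {3}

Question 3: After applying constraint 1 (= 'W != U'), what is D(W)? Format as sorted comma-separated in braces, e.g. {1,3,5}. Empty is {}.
Answer: {2,3,4,5,6,7}

Derivation:
Constraint 1 (W != U) on D(W)={2,3,4,5,6,7} D(U)={2,3,5,6,7}: no change
So after constraint 1: D(W) = {2,3,4,5,6,7}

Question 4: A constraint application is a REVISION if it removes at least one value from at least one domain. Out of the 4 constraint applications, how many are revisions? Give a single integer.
Constraint 1 (W != U) on D(W)={2,3,4,5,6,7} D(U)={2,3,5,6,7}: no change => not a revision
Constraint 2 (U + Y = V) on D(U)={2,3,5,6,7} D(Y)={3,4,5,6,7} D(V)={2,3,5}: U {2,3,5,6,7}->{2}; Y {3,4,5,6,7}->{3}; V {2,3,5}->{5} => REVISION
Constraint 3 (Y != V) on D(Y)={3} D(V)={5}: no change => not a revision
Constraint 4 (U + V = Y) on D(U)={2} D(V)={5} D(Y)={3}: U {2}->{}; V {5}->{}; Y {3}->{} => REVISION
Total revisions = 2

Answer: 2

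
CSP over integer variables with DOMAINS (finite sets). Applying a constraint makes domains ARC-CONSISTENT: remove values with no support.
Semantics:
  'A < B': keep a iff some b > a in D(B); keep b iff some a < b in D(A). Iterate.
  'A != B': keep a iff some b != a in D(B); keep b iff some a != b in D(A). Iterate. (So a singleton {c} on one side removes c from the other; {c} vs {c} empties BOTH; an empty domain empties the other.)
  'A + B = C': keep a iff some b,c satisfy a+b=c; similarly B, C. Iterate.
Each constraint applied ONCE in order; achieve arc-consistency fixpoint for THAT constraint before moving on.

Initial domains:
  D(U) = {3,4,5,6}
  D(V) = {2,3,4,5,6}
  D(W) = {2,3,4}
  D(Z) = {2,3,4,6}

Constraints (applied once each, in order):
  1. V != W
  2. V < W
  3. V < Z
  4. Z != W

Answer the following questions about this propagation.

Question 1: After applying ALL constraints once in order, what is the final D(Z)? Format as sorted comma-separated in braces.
Constraint 1 (V != W) on D(V)={2,3,4,5,6} D(W)={2,3,4}: no change
Constraint 2 (V < W) on D(V)={2,3,4,5,6} D(W)={2,3,4}: V {2,3,4,5,6}->{2,3}; W {2,3,4}->{3,4}
Constraint 3 (V < Z) on D(V)={2,3} D(Z)={2,3,4,6}: Z {2,3,4,6}->{3,4,6}
Constraint 4 (Z != W) on D(Z)={3,4,6} D(W)={3,4}: no change
So after all 4 constraints: D(Z) = {3,4,6}

Answer: {3,4,6}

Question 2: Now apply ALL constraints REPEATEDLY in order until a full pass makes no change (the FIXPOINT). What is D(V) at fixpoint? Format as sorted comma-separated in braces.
pass 0 (initial): D(V)={2,3,4,5,6}
pass 1: V {2,3,4,5,6}->{2,3}; W {2,3,4}->{3,4}; Z {2,3,4,6}->{3,4,6}
pass 2: no change
Fixpoint after 2 passes: D(V) = {2,3}

Answer: {2,3}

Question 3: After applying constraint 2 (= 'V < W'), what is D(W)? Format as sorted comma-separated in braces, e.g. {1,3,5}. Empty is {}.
Constraint 1 (V != W) on D(V)={2,3,4,5,6} D(W)={2,3,4}: no change
Constraint 2 (V < W) on D(V)={2,3,4,5,6} D(W)={2,3,4}: V {2,3,4,5,6}->{2,3}; W {2,3,4}->{3,4}
So after constraint 2: D(W) = {3,4}

Answer: {3,4}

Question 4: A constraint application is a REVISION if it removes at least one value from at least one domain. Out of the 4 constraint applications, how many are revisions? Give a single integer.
Answer: 2

Derivation:
Constraint 1 (V != W) on D(V)={2,3,4,5,6} D(W)={2,3,4}: no change => not a revision
Constraint 2 (V < W) on D(V)={2,3,4,5,6} D(W)={2,3,4}: V {2,3,4,5,6}->{2,3}; W {2,3,4}->{3,4} => REVISION
Constraint 3 (V < Z) on D(V)={2,3} D(Z)={2,3,4,6}: Z {2,3,4,6}->{3,4,6} => REVISION
Constraint 4 (Z != W) on D(Z)={3,4,6} D(W)={3,4}: no change => not a revision
Total revisions = 2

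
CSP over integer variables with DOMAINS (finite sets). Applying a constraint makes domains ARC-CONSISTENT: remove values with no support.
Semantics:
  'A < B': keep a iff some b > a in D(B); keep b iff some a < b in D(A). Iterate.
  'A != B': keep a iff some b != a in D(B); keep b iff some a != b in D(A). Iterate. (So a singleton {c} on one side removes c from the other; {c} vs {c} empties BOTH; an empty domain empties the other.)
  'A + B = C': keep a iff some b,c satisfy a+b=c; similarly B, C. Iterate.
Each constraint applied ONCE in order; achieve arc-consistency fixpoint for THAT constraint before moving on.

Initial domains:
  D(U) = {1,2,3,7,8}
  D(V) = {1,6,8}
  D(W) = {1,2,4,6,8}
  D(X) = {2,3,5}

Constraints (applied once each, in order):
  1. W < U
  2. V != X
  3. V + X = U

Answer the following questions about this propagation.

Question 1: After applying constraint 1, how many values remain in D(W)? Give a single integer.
Answer: 4

Derivation:
Constraint 1 (W < U) on D(W)={1,2,4,6,8} D(U)={1,2,3,7,8}: W {1,2,4,6,8}->{1,2,4,6}; U {1,2,3,7,8}->{2,3,7,8}
So after constraint 1: D(W)={1,2,4,6}, size = 4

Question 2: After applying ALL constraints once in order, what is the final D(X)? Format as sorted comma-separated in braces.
Constraint 1 (W < U) on D(W)={1,2,4,6,8} D(U)={1,2,3,7,8}: W {1,2,4,6,8}->{1,2,4,6}; U {1,2,3,7,8}->{2,3,7,8}
Constraint 2 (V != X) on D(V)={1,6,8} D(X)={2,3,5}: no change
Constraint 3 (V + X = U) on D(V)={1,6,8} D(X)={2,3,5} D(U)={2,3,7,8}: V {1,6,8}->{1,6}; X {2,3,5}->{2}; U {2,3,7,8}->{3,8}
So after all 3 constraints: D(X) = {2}

Answer: {2}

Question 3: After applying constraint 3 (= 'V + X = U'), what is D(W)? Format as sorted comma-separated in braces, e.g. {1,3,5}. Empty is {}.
Constraint 1 (W < U) on D(W)={1,2,4,6,8} D(U)={1,2,3,7,8}: W {1,2,4,6,8}->{1,2,4,6}; U {1,2,3,7,8}->{2,3,7,8}
Constraint 2 (V != X) on D(V)={1,6,8} D(X)={2,3,5}: no change
Constraint 3 (V + X = U) on D(V)={1,6,8} D(X)={2,3,5} D(U)={2,3,7,8}: V {1,6,8}->{1,6}; X {2,3,5}->{2}; U {2,3,7,8}->{3,8}
So after constraint 3: D(W) = {1,2,4,6}

Answer: {1,2,4,6}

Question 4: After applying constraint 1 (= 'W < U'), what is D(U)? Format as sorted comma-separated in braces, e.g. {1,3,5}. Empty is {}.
Constraint 1 (W < U) on D(W)={1,2,4,6,8} D(U)={1,2,3,7,8}: W {1,2,4,6,8}->{1,2,4,6}; U {1,2,3,7,8}->{2,3,7,8}
So after constraint 1: D(U) = {2,3,7,8}

Answer: {2,3,7,8}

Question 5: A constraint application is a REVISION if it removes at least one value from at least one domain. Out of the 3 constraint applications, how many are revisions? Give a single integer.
Constraint 1 (W < U) on D(W)={1,2,4,6,8} D(U)={1,2,3,7,8}: W {1,2,4,6,8}->{1,2,4,6}; U {1,2,3,7,8}->{2,3,7,8} => REVISION
Constraint 2 (V != X) on D(V)={1,6,8} D(X)={2,3,5}: no change => not a revision
Constraint 3 (V + X = U) on D(V)={1,6,8} D(X)={2,3,5} D(U)={2,3,7,8}: V {1,6,8}->{1,6}; X {2,3,5}->{2}; U {2,3,7,8}->{3,8} => REVISION
Total revisions = 2

Answer: 2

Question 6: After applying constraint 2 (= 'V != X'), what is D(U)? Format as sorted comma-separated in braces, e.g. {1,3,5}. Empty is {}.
Constraint 1 (W < U) on D(W)={1,2,4,6,8} D(U)={1,2,3,7,8}: W {1,2,4,6,8}->{1,2,4,6}; U {1,2,3,7,8}->{2,3,7,8}
Constraint 2 (V != X) on D(V)={1,6,8} D(X)={2,3,5}: no change
So after constraint 2: D(U) = {2,3,7,8}

Answer: {2,3,7,8}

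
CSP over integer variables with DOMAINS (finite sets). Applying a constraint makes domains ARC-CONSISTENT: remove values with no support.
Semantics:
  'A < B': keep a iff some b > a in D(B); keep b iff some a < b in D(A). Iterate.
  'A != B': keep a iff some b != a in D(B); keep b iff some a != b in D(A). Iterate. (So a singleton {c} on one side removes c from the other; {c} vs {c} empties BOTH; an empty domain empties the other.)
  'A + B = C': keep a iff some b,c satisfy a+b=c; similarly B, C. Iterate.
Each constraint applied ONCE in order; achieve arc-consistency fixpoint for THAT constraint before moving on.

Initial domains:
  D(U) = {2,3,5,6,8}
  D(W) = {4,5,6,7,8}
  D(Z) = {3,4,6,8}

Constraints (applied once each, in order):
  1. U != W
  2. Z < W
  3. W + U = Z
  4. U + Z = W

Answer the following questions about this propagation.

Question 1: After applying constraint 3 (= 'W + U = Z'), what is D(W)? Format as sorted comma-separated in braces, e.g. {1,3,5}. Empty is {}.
Answer: {4}

Derivation:
Constraint 1 (U != W) on D(U)={2,3,5,6,8} D(W)={4,5,6,7,8}: no change
Constraint 2 (Z < W) on D(Z)={3,4,6,8} D(W)={4,5,6,7,8}: Z {3,4,6,8}->{3,4,6}
Constraint 3 (W + U = Z) on D(W)={4,5,6,7,8} D(U)={2,3,5,6,8} D(Z)={3,4,6}: W {4,5,6,7,8}->{4}; U {2,3,5,6,8}->{2}; Z {3,4,6}->{6}
So after constraint 3: D(W) = {4}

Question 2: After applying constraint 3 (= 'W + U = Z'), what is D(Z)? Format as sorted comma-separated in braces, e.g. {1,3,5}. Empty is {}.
Constraint 1 (U != W) on D(U)={2,3,5,6,8} D(W)={4,5,6,7,8}: no change
Constraint 2 (Z < W) on D(Z)={3,4,6,8} D(W)={4,5,6,7,8}: Z {3,4,6,8}->{3,4,6}
Constraint 3 (W + U = Z) on D(W)={4,5,6,7,8} D(U)={2,3,5,6,8} D(Z)={3,4,6}: W {4,5,6,7,8}->{4}; U {2,3,5,6,8}->{2}; Z {3,4,6}->{6}
So after constraint 3: D(Z) = {6}

Answer: {6}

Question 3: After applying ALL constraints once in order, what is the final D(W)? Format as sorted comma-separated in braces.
Answer: {}

Derivation:
Constraint 1 (U != W) on D(U)={2,3,5,6,8} D(W)={4,5,6,7,8}: no change
Constraint 2 (Z < W) on D(Z)={3,4,6,8} D(W)={4,5,6,7,8}: Z {3,4,6,8}->{3,4,6}
Constraint 3 (W + U = Z) on D(W)={4,5,6,7,8} D(U)={2,3,5,6,8} D(Z)={3,4,6}: W {4,5,6,7,8}->{4}; U {2,3,5,6,8}->{2}; Z {3,4,6}->{6}
Constraint 4 (U + Z = W) on D(U)={2} D(Z)={6} D(W)={4}: U {2}->{}; Z {6}->{}; W {4}->{}
So after all 4 constraints: D(W) = {}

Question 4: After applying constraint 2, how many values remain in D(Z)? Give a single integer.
Answer: 3

Derivation:
Constraint 1 (U != W) on D(U)={2,3,5,6,8} D(W)={4,5,6,7,8}: no change
Constraint 2 (Z < W) on D(Z)={3,4,6,8} D(W)={4,5,6,7,8}: Z {3,4,6,8}->{3,4,6}
So after constraint 2: D(Z)={3,4,6}, size = 3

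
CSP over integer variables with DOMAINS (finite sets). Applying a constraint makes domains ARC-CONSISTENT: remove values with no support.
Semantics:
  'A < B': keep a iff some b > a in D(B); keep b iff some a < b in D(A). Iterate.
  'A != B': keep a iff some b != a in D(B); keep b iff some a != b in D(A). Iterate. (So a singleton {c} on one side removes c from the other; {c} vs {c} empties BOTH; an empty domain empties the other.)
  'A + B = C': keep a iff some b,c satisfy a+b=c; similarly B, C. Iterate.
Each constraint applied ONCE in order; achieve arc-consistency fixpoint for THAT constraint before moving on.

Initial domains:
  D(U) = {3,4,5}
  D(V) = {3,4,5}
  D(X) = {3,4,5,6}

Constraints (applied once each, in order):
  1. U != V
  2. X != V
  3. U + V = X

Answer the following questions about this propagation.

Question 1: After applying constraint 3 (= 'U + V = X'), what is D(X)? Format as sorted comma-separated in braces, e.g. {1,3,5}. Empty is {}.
Constraint 1 (U != V) on D(U)={3,4,5} D(V)={3,4,5}: no change
Constraint 2 (X != V) on D(X)={3,4,5,6} D(V)={3,4,5}: no change
Constraint 3 (U + V = X) on D(U)={3,4,5} D(V)={3,4,5} D(X)={3,4,5,6}: U {3,4,5}->{3}; V {3,4,5}->{3}; X {3,4,5,6}->{6}
So after constraint 3: D(X) = {6}

Answer: {6}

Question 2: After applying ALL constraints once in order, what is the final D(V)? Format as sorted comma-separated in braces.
Constraint 1 (U != V) on D(U)={3,4,5} D(V)={3,4,5}: no change
Constraint 2 (X != V) on D(X)={3,4,5,6} D(V)={3,4,5}: no change
Constraint 3 (U + V = X) on D(U)={3,4,5} D(V)={3,4,5} D(X)={3,4,5,6}: U {3,4,5}->{3}; V {3,4,5}->{3}; X {3,4,5,6}->{6}
So after all 3 constraints: D(V) = {3}

Answer: {3}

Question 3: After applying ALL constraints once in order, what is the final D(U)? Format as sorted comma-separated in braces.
Answer: {3}

Derivation:
Constraint 1 (U != V) on D(U)={3,4,5} D(V)={3,4,5}: no change
Constraint 2 (X != V) on D(X)={3,4,5,6} D(V)={3,4,5}: no change
Constraint 3 (U + V = X) on D(U)={3,4,5} D(V)={3,4,5} D(X)={3,4,5,6}: U {3,4,5}->{3}; V {3,4,5}->{3}; X {3,4,5,6}->{6}
So after all 3 constraints: D(U) = {3}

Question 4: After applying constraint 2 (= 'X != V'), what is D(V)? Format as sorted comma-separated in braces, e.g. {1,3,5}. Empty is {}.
Constraint 1 (U != V) on D(U)={3,4,5} D(V)={3,4,5}: no change
Constraint 2 (X != V) on D(X)={3,4,5,6} D(V)={3,4,5}: no change
So after constraint 2: D(V) = {3,4,5}

Answer: {3,4,5}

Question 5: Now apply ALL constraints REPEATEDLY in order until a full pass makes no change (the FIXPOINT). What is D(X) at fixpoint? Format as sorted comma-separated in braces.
Answer: {}

Derivation:
pass 0 (initial): D(X)={3,4,5,6}
pass 1: U {3,4,5}->{3}; V {3,4,5}->{3}; X {3,4,5,6}->{6}
pass 2: U {3}->{}; V {3}->{}; X {6}->{}
pass 3: no change
Fixpoint after 3 passes: D(X) = {}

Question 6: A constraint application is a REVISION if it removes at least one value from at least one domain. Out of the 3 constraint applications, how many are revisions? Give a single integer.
Constraint 1 (U != V) on D(U)={3,4,5} D(V)={3,4,5}: no change => not a revision
Constraint 2 (X != V) on D(X)={3,4,5,6} D(V)={3,4,5}: no change => not a revision
Constraint 3 (U + V = X) on D(U)={3,4,5} D(V)={3,4,5} D(X)={3,4,5,6}: U {3,4,5}->{3}; V {3,4,5}->{3}; X {3,4,5,6}->{6} => REVISION
Total revisions = 1

Answer: 1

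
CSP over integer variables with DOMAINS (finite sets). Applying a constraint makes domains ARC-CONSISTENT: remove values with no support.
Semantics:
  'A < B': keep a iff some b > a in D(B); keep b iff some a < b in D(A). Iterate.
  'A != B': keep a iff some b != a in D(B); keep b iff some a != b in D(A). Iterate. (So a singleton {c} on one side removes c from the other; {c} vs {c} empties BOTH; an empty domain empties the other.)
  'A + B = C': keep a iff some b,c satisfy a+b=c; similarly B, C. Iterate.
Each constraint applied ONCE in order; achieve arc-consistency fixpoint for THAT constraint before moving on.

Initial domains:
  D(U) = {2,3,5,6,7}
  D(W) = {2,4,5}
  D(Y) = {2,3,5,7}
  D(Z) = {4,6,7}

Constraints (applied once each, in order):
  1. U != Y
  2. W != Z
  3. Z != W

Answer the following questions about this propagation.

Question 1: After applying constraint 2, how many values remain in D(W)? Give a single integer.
Constraint 1 (U != Y) on D(U)={2,3,5,6,7} D(Y)={2,3,5,7}: no change
Constraint 2 (W != Z) on D(W)={2,4,5} D(Z)={4,6,7}: no change
So after constraint 2: D(W)={2,4,5}, size = 3

Answer: 3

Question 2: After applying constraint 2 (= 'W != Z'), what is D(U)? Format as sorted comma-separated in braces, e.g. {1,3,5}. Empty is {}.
Constraint 1 (U != Y) on D(U)={2,3,5,6,7} D(Y)={2,3,5,7}: no change
Constraint 2 (W != Z) on D(W)={2,4,5} D(Z)={4,6,7}: no change
So after constraint 2: D(U) = {2,3,5,6,7}

Answer: {2,3,5,6,7}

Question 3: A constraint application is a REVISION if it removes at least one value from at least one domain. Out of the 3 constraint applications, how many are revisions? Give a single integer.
Answer: 0

Derivation:
Constraint 1 (U != Y) on D(U)={2,3,5,6,7} D(Y)={2,3,5,7}: no change => not a revision
Constraint 2 (W != Z) on D(W)={2,4,5} D(Z)={4,6,7}: no change => not a revision
Constraint 3 (Z != W) on D(Z)={4,6,7} D(W)={2,4,5}: no change => not a revision
Total revisions = 0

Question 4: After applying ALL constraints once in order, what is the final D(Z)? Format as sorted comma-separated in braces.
Answer: {4,6,7}

Derivation:
Constraint 1 (U != Y) on D(U)={2,3,5,6,7} D(Y)={2,3,5,7}: no change
Constraint 2 (W != Z) on D(W)={2,4,5} D(Z)={4,6,7}: no change
Constraint 3 (Z != W) on D(Z)={4,6,7} D(W)={2,4,5}: no change
So after all 3 constraints: D(Z) = {4,6,7}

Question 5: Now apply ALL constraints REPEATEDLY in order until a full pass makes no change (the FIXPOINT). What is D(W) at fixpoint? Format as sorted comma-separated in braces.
Answer: {2,4,5}

Derivation:
pass 0 (initial): D(W)={2,4,5}
pass 1: no change
Fixpoint after 1 passes: D(W) = {2,4,5}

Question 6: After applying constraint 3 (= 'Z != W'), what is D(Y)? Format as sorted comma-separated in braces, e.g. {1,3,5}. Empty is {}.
Constraint 1 (U != Y) on D(U)={2,3,5,6,7} D(Y)={2,3,5,7}: no change
Constraint 2 (W != Z) on D(W)={2,4,5} D(Z)={4,6,7}: no change
Constraint 3 (Z != W) on D(Z)={4,6,7} D(W)={2,4,5}: no change
So after constraint 3: D(Y) = {2,3,5,7}

Answer: {2,3,5,7}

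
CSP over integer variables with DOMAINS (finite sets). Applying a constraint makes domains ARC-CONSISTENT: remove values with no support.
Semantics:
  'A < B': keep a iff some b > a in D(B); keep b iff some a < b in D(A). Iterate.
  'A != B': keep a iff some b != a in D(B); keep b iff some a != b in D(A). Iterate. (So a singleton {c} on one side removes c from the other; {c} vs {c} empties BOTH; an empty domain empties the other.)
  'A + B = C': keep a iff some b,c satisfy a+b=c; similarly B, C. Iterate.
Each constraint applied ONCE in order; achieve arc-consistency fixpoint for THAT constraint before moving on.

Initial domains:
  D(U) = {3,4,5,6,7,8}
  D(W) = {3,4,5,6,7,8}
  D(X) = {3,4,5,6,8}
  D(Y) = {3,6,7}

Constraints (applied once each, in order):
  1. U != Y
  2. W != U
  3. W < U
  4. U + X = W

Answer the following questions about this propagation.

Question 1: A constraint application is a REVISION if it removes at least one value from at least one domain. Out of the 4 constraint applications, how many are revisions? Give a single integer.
Constraint 1 (U != Y) on D(U)={3,4,5,6,7,8} D(Y)={3,6,7}: no change => not a revision
Constraint 2 (W != U) on D(W)={3,4,5,6,7,8} D(U)={3,4,5,6,7,8}: no change => not a revision
Constraint 3 (W < U) on D(W)={3,4,5,6,7,8} D(U)={3,4,5,6,7,8}: W {3,4,5,6,7,8}->{3,4,5,6,7}; U {3,4,5,6,7,8}->{4,5,6,7,8} => REVISION
Constraint 4 (U + X = W) on D(U)={4,5,6,7,8} D(X)={3,4,5,6,8} D(W)={3,4,5,6,7}: U {4,5,6,7,8}->{4}; X {3,4,5,6,8}->{3}; W {3,4,5,6,7}->{7} => REVISION
Total revisions = 2

Answer: 2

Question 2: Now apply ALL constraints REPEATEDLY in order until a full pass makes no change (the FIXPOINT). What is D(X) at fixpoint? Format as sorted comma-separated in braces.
Answer: {}

Derivation:
pass 0 (initial): D(X)={3,4,5,6,8}
pass 1: U {3,4,5,6,7,8}->{4}; W {3,4,5,6,7,8}->{7}; X {3,4,5,6,8}->{3}
pass 2: U {4}->{}; W {7}->{}; X {3}->{}
pass 3: Y {3,6,7}->{}
pass 4: no change
Fixpoint after 4 passes: D(X) = {}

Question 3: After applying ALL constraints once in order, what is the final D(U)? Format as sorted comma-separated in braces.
Constraint 1 (U != Y) on D(U)={3,4,5,6,7,8} D(Y)={3,6,7}: no change
Constraint 2 (W != U) on D(W)={3,4,5,6,7,8} D(U)={3,4,5,6,7,8}: no change
Constraint 3 (W < U) on D(W)={3,4,5,6,7,8} D(U)={3,4,5,6,7,8}: W {3,4,5,6,7,8}->{3,4,5,6,7}; U {3,4,5,6,7,8}->{4,5,6,7,8}
Constraint 4 (U + X = W) on D(U)={4,5,6,7,8} D(X)={3,4,5,6,8} D(W)={3,4,5,6,7}: U {4,5,6,7,8}->{4}; X {3,4,5,6,8}->{3}; W {3,4,5,6,7}->{7}
So after all 4 constraints: D(U) = {4}

Answer: {4}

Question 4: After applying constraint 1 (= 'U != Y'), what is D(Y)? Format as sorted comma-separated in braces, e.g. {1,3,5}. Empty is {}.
Constraint 1 (U != Y) on D(U)={3,4,5,6,7,8} D(Y)={3,6,7}: no change
So after constraint 1: D(Y) = {3,6,7}

Answer: {3,6,7}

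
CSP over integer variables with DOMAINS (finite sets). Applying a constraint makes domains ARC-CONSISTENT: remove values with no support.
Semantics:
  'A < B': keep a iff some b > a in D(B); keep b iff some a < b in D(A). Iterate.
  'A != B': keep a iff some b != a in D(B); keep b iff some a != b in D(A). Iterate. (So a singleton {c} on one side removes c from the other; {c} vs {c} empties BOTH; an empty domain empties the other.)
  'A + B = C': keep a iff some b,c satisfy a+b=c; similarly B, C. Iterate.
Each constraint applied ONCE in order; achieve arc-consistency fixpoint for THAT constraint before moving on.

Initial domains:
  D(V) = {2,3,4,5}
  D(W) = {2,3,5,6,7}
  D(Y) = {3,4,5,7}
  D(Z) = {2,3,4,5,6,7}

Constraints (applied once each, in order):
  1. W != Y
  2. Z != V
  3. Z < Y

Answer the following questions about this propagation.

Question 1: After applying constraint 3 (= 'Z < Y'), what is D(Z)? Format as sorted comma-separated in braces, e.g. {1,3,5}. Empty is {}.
Constraint 1 (W != Y) on D(W)={2,3,5,6,7} D(Y)={3,4,5,7}: no change
Constraint 2 (Z != V) on D(Z)={2,3,4,5,6,7} D(V)={2,3,4,5}: no change
Constraint 3 (Z < Y) on D(Z)={2,3,4,5,6,7} D(Y)={3,4,5,7}: Z {2,3,4,5,6,7}->{2,3,4,5,6}
So after constraint 3: D(Z) = {2,3,4,5,6}

Answer: {2,3,4,5,6}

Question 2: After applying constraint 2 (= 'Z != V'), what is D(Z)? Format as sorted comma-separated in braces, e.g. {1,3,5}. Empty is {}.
Constraint 1 (W != Y) on D(W)={2,3,5,6,7} D(Y)={3,4,5,7}: no change
Constraint 2 (Z != V) on D(Z)={2,3,4,5,6,7} D(V)={2,3,4,5}: no change
So after constraint 2: D(Z) = {2,3,4,5,6,7}

Answer: {2,3,4,5,6,7}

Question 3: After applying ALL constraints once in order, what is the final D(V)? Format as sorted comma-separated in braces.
Answer: {2,3,4,5}

Derivation:
Constraint 1 (W != Y) on D(W)={2,3,5,6,7} D(Y)={3,4,5,7}: no change
Constraint 2 (Z != V) on D(Z)={2,3,4,5,6,7} D(V)={2,3,4,5}: no change
Constraint 3 (Z < Y) on D(Z)={2,3,4,5,6,7} D(Y)={3,4,5,7}: Z {2,3,4,5,6,7}->{2,3,4,5,6}
So after all 3 constraints: D(V) = {2,3,4,5}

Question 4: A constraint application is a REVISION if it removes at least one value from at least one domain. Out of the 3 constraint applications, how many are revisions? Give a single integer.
Constraint 1 (W != Y) on D(W)={2,3,5,6,7} D(Y)={3,4,5,7}: no change => not a revision
Constraint 2 (Z != V) on D(Z)={2,3,4,5,6,7} D(V)={2,3,4,5}: no change => not a revision
Constraint 3 (Z < Y) on D(Z)={2,3,4,5,6,7} D(Y)={3,4,5,7}: Z {2,3,4,5,6,7}->{2,3,4,5,6} => REVISION
Total revisions = 1

Answer: 1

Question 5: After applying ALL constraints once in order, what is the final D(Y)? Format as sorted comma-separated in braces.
Answer: {3,4,5,7}

Derivation:
Constraint 1 (W != Y) on D(W)={2,3,5,6,7} D(Y)={3,4,5,7}: no change
Constraint 2 (Z != V) on D(Z)={2,3,4,5,6,7} D(V)={2,3,4,5}: no change
Constraint 3 (Z < Y) on D(Z)={2,3,4,5,6,7} D(Y)={3,4,5,7}: Z {2,3,4,5,6,7}->{2,3,4,5,6}
So after all 3 constraints: D(Y) = {3,4,5,7}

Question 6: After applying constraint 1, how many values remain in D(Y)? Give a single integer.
Constraint 1 (W != Y) on D(W)={2,3,5,6,7} D(Y)={3,4,5,7}: no change
So after constraint 1: D(Y)={3,4,5,7}, size = 4

Answer: 4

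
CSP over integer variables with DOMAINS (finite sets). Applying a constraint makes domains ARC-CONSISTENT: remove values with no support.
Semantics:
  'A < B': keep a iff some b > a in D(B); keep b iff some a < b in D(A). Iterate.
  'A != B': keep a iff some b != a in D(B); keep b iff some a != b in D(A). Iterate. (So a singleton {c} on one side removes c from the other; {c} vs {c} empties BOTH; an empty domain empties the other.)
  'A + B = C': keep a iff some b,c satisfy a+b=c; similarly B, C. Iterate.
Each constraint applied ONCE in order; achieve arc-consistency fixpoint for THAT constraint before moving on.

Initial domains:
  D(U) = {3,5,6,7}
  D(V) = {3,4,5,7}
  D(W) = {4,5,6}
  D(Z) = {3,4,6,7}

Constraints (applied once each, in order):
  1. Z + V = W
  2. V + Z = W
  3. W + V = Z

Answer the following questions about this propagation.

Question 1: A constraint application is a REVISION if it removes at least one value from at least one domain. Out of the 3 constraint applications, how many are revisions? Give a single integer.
Constraint 1 (Z + V = W) on D(Z)={3,4,6,7} D(V)={3,4,5,7} D(W)={4,5,6}: Z {3,4,6,7}->{3}; V {3,4,5,7}->{3}; W {4,5,6}->{6} => REVISION
Constraint 2 (V + Z = W) on D(V)={3} D(Z)={3} D(W)={6}: no change => not a revision
Constraint 3 (W + V = Z) on D(W)={6} D(V)={3} D(Z)={3}: W {6}->{}; V {3}->{}; Z {3}->{} => REVISION
Total revisions = 2

Answer: 2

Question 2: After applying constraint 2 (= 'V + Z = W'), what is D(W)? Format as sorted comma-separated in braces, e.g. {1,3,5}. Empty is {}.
Answer: {6}

Derivation:
Constraint 1 (Z + V = W) on D(Z)={3,4,6,7} D(V)={3,4,5,7} D(W)={4,5,6}: Z {3,4,6,7}->{3}; V {3,4,5,7}->{3}; W {4,5,6}->{6}
Constraint 2 (V + Z = W) on D(V)={3} D(Z)={3} D(W)={6}: no change
So after constraint 2: D(W) = {6}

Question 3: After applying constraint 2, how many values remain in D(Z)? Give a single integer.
Constraint 1 (Z + V = W) on D(Z)={3,4,6,7} D(V)={3,4,5,7} D(W)={4,5,6}: Z {3,4,6,7}->{3}; V {3,4,5,7}->{3}; W {4,5,6}->{6}
Constraint 2 (V + Z = W) on D(V)={3} D(Z)={3} D(W)={6}: no change
So after constraint 2: D(Z)={3}, size = 1

Answer: 1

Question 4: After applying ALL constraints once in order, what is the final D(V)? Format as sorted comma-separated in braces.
Answer: {}

Derivation:
Constraint 1 (Z + V = W) on D(Z)={3,4,6,7} D(V)={3,4,5,7} D(W)={4,5,6}: Z {3,4,6,7}->{3}; V {3,4,5,7}->{3}; W {4,5,6}->{6}
Constraint 2 (V + Z = W) on D(V)={3} D(Z)={3} D(W)={6}: no change
Constraint 3 (W + V = Z) on D(W)={6} D(V)={3} D(Z)={3}: W {6}->{}; V {3}->{}; Z {3}->{}
So after all 3 constraints: D(V) = {}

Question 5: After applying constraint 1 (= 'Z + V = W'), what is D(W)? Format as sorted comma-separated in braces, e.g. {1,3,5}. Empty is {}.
Constraint 1 (Z + V = W) on D(Z)={3,4,6,7} D(V)={3,4,5,7} D(W)={4,5,6}: Z {3,4,6,7}->{3}; V {3,4,5,7}->{3}; W {4,5,6}->{6}
So after constraint 1: D(W) = {6}

Answer: {6}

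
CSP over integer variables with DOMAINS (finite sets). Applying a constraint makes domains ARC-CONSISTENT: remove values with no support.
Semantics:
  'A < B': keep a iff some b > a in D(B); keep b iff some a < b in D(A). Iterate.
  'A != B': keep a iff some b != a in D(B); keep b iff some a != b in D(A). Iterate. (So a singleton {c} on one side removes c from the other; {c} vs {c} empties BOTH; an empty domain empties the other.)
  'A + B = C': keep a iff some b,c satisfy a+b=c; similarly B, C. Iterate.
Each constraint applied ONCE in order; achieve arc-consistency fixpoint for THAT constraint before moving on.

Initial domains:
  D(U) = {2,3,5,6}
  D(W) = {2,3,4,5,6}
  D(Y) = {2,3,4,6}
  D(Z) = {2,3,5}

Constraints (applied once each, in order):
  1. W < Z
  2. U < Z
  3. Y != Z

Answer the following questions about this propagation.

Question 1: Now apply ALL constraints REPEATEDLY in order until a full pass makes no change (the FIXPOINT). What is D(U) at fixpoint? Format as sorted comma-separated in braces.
pass 0 (initial): D(U)={2,3,5,6}
pass 1: U {2,3,5,6}->{2,3}; W {2,3,4,5,6}->{2,3,4}; Z {2,3,5}->{3,5}
pass 2: no change
Fixpoint after 2 passes: D(U) = {2,3}

Answer: {2,3}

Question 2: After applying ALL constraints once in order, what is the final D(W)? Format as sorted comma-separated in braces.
Answer: {2,3,4}

Derivation:
Constraint 1 (W < Z) on D(W)={2,3,4,5,6} D(Z)={2,3,5}: W {2,3,4,5,6}->{2,3,4}; Z {2,3,5}->{3,5}
Constraint 2 (U < Z) on D(U)={2,3,5,6} D(Z)={3,5}: U {2,3,5,6}->{2,3}
Constraint 3 (Y != Z) on D(Y)={2,3,4,6} D(Z)={3,5}: no change
So after all 3 constraints: D(W) = {2,3,4}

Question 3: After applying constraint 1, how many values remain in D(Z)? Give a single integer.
Constraint 1 (W < Z) on D(W)={2,3,4,5,6} D(Z)={2,3,5}: W {2,3,4,5,6}->{2,3,4}; Z {2,3,5}->{3,5}
So after constraint 1: D(Z)={3,5}, size = 2

Answer: 2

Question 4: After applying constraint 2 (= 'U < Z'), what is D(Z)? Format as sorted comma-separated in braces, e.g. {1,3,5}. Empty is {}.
Constraint 1 (W < Z) on D(W)={2,3,4,5,6} D(Z)={2,3,5}: W {2,3,4,5,6}->{2,3,4}; Z {2,3,5}->{3,5}
Constraint 2 (U < Z) on D(U)={2,3,5,6} D(Z)={3,5}: U {2,3,5,6}->{2,3}
So after constraint 2: D(Z) = {3,5}

Answer: {3,5}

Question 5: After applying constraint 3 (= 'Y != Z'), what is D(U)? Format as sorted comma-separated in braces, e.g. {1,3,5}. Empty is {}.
Answer: {2,3}

Derivation:
Constraint 1 (W < Z) on D(W)={2,3,4,5,6} D(Z)={2,3,5}: W {2,3,4,5,6}->{2,3,4}; Z {2,3,5}->{3,5}
Constraint 2 (U < Z) on D(U)={2,3,5,6} D(Z)={3,5}: U {2,3,5,6}->{2,3}
Constraint 3 (Y != Z) on D(Y)={2,3,4,6} D(Z)={3,5}: no change
So after constraint 3: D(U) = {2,3}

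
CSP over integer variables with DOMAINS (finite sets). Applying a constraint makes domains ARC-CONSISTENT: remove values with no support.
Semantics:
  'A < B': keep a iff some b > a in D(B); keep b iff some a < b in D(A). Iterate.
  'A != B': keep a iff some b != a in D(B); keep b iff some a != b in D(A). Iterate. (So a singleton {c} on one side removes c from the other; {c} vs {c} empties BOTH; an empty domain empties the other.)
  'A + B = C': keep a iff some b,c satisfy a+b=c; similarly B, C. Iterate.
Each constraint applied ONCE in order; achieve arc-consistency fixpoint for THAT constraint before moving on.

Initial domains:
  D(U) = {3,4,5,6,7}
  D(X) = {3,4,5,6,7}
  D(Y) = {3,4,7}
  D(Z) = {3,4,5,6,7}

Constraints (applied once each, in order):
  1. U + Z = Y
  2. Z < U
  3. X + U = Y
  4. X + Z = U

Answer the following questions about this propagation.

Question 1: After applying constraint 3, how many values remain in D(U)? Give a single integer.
Constraint 1 (U + Z = Y) on D(U)={3,4,5,6,7} D(Z)={3,4,5,6,7} D(Y)={3,4,7}: U {3,4,5,6,7}->{3,4}; Z {3,4,5,6,7}->{3,4}; Y {3,4,7}->{7}
Constraint 2 (Z < U) on D(Z)={3,4} D(U)={3,4}: Z {3,4}->{3}; U {3,4}->{4}
Constraint 3 (X + U = Y) on D(X)={3,4,5,6,7} D(U)={4} D(Y)={7}: X {3,4,5,6,7}->{3}
So after constraint 3: D(U)={4}, size = 1

Answer: 1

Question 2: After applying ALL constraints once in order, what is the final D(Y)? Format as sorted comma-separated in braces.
Answer: {7}

Derivation:
Constraint 1 (U + Z = Y) on D(U)={3,4,5,6,7} D(Z)={3,4,5,6,7} D(Y)={3,4,7}: U {3,4,5,6,7}->{3,4}; Z {3,4,5,6,7}->{3,4}; Y {3,4,7}->{7}
Constraint 2 (Z < U) on D(Z)={3,4} D(U)={3,4}: Z {3,4}->{3}; U {3,4}->{4}
Constraint 3 (X + U = Y) on D(X)={3,4,5,6,7} D(U)={4} D(Y)={7}: X {3,4,5,6,7}->{3}
Constraint 4 (X + Z = U) on D(X)={3} D(Z)={3} D(U)={4}: X {3}->{}; Z {3}->{}; U {4}->{}
So after all 4 constraints: D(Y) = {7}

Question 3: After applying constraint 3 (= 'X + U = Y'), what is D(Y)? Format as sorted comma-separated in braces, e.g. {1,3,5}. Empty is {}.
Constraint 1 (U + Z = Y) on D(U)={3,4,5,6,7} D(Z)={3,4,5,6,7} D(Y)={3,4,7}: U {3,4,5,6,7}->{3,4}; Z {3,4,5,6,7}->{3,4}; Y {3,4,7}->{7}
Constraint 2 (Z < U) on D(Z)={3,4} D(U)={3,4}: Z {3,4}->{3}; U {3,4}->{4}
Constraint 3 (X + U = Y) on D(X)={3,4,5,6,7} D(U)={4} D(Y)={7}: X {3,4,5,6,7}->{3}
So after constraint 3: D(Y) = {7}

Answer: {7}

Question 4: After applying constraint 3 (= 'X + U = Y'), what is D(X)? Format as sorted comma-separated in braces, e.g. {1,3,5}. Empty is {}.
Constraint 1 (U + Z = Y) on D(U)={3,4,5,6,7} D(Z)={3,4,5,6,7} D(Y)={3,4,7}: U {3,4,5,6,7}->{3,4}; Z {3,4,5,6,7}->{3,4}; Y {3,4,7}->{7}
Constraint 2 (Z < U) on D(Z)={3,4} D(U)={3,4}: Z {3,4}->{3}; U {3,4}->{4}
Constraint 3 (X + U = Y) on D(X)={3,4,5,6,7} D(U)={4} D(Y)={7}: X {3,4,5,6,7}->{3}
So after constraint 3: D(X) = {3}

Answer: {3}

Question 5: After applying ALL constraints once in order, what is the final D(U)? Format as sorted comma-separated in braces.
Constraint 1 (U + Z = Y) on D(U)={3,4,5,6,7} D(Z)={3,4,5,6,7} D(Y)={3,4,7}: U {3,4,5,6,7}->{3,4}; Z {3,4,5,6,7}->{3,4}; Y {3,4,7}->{7}
Constraint 2 (Z < U) on D(Z)={3,4} D(U)={3,4}: Z {3,4}->{3}; U {3,4}->{4}
Constraint 3 (X + U = Y) on D(X)={3,4,5,6,7} D(U)={4} D(Y)={7}: X {3,4,5,6,7}->{3}
Constraint 4 (X + Z = U) on D(X)={3} D(Z)={3} D(U)={4}: X {3}->{}; Z {3}->{}; U {4}->{}
So after all 4 constraints: D(U) = {}

Answer: {}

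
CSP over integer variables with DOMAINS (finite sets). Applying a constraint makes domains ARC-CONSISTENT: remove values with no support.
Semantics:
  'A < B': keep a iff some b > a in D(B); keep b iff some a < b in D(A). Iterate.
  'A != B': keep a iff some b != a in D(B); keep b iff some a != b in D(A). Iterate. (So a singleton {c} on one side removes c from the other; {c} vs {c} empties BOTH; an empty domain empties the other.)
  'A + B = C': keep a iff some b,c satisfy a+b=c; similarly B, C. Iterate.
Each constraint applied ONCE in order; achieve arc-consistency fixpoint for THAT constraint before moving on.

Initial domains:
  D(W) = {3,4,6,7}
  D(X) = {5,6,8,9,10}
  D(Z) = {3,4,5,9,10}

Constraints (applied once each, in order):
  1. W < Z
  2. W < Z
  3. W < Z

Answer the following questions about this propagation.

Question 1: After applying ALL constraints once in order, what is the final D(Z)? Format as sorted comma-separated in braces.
Answer: {4,5,9,10}

Derivation:
Constraint 1 (W < Z) on D(W)={3,4,6,7} D(Z)={3,4,5,9,10}: Z {3,4,5,9,10}->{4,5,9,10}
Constraint 2 (W < Z) on D(W)={3,4,6,7} D(Z)={4,5,9,10}: no change
Constraint 3 (W < Z) on D(W)={3,4,6,7} D(Z)={4,5,9,10}: no change
So after all 3 constraints: D(Z) = {4,5,9,10}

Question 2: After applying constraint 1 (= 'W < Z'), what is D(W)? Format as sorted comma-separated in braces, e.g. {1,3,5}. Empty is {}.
Constraint 1 (W < Z) on D(W)={3,4,6,7} D(Z)={3,4,5,9,10}: Z {3,4,5,9,10}->{4,5,9,10}
So after constraint 1: D(W) = {3,4,6,7}

Answer: {3,4,6,7}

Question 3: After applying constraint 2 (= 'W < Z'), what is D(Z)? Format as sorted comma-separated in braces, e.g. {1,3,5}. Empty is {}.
Answer: {4,5,9,10}

Derivation:
Constraint 1 (W < Z) on D(W)={3,4,6,7} D(Z)={3,4,5,9,10}: Z {3,4,5,9,10}->{4,5,9,10}
Constraint 2 (W < Z) on D(W)={3,4,6,7} D(Z)={4,5,9,10}: no change
So after constraint 2: D(Z) = {4,5,9,10}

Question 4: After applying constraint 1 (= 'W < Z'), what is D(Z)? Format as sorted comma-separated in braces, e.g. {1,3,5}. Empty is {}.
Answer: {4,5,9,10}

Derivation:
Constraint 1 (W < Z) on D(W)={3,4,6,7} D(Z)={3,4,5,9,10}: Z {3,4,5,9,10}->{4,5,9,10}
So after constraint 1: D(Z) = {4,5,9,10}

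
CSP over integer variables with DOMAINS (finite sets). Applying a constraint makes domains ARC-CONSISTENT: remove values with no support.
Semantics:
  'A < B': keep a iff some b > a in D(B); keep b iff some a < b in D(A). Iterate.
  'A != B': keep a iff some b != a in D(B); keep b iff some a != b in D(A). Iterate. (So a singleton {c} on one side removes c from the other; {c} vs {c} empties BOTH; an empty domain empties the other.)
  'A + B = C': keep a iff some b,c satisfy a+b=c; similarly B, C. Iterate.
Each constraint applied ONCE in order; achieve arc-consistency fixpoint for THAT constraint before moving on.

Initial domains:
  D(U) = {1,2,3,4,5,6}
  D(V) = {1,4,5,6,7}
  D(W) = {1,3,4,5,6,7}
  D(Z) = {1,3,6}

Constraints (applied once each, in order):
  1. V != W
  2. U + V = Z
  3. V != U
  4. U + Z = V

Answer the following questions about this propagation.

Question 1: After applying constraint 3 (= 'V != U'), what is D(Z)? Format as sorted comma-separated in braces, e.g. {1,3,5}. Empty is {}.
Answer: {3,6}

Derivation:
Constraint 1 (V != W) on D(V)={1,4,5,6,7} D(W)={1,3,4,5,6,7}: no change
Constraint 2 (U + V = Z) on D(U)={1,2,3,4,5,6} D(V)={1,4,5,6,7} D(Z)={1,3,6}: U {1,2,3,4,5,6}->{1,2,5}; V {1,4,5,6,7}->{1,4,5}; Z {1,3,6}->{3,6}
Constraint 3 (V != U) on D(V)={1,4,5} D(U)={1,2,5}: no change
So after constraint 3: D(Z) = {3,6}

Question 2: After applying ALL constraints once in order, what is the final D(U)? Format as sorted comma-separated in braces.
Answer: {1,2}

Derivation:
Constraint 1 (V != W) on D(V)={1,4,5,6,7} D(W)={1,3,4,5,6,7}: no change
Constraint 2 (U + V = Z) on D(U)={1,2,3,4,5,6} D(V)={1,4,5,6,7} D(Z)={1,3,6}: U {1,2,3,4,5,6}->{1,2,5}; V {1,4,5,6,7}->{1,4,5}; Z {1,3,6}->{3,6}
Constraint 3 (V != U) on D(V)={1,4,5} D(U)={1,2,5}: no change
Constraint 4 (U + Z = V) on D(U)={1,2,5} D(Z)={3,6} D(V)={1,4,5}: U {1,2,5}->{1,2}; Z {3,6}->{3}; V {1,4,5}->{4,5}
So after all 4 constraints: D(U) = {1,2}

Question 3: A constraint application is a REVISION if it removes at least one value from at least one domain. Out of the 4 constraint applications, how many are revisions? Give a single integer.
Answer: 2

Derivation:
Constraint 1 (V != W) on D(V)={1,4,5,6,7} D(W)={1,3,4,5,6,7}: no change => not a revision
Constraint 2 (U + V = Z) on D(U)={1,2,3,4,5,6} D(V)={1,4,5,6,7} D(Z)={1,3,6}: U {1,2,3,4,5,6}->{1,2,5}; V {1,4,5,6,7}->{1,4,5}; Z {1,3,6}->{3,6} => REVISION
Constraint 3 (V != U) on D(V)={1,4,5} D(U)={1,2,5}: no change => not a revision
Constraint 4 (U + Z = V) on D(U)={1,2,5} D(Z)={3,6} D(V)={1,4,5}: U {1,2,5}->{1,2}; Z {3,6}->{3}; V {1,4,5}->{4,5} => REVISION
Total revisions = 2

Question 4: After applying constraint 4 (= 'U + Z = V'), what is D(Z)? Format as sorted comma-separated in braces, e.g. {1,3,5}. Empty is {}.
Answer: {3}

Derivation:
Constraint 1 (V != W) on D(V)={1,4,5,6,7} D(W)={1,3,4,5,6,7}: no change
Constraint 2 (U + V = Z) on D(U)={1,2,3,4,5,6} D(V)={1,4,5,6,7} D(Z)={1,3,6}: U {1,2,3,4,5,6}->{1,2,5}; V {1,4,5,6,7}->{1,4,5}; Z {1,3,6}->{3,6}
Constraint 3 (V != U) on D(V)={1,4,5} D(U)={1,2,5}: no change
Constraint 4 (U + Z = V) on D(U)={1,2,5} D(Z)={3,6} D(V)={1,4,5}: U {1,2,5}->{1,2}; Z {3,6}->{3}; V {1,4,5}->{4,5}
So after constraint 4: D(Z) = {3}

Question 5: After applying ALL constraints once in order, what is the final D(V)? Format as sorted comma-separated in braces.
Answer: {4,5}

Derivation:
Constraint 1 (V != W) on D(V)={1,4,5,6,7} D(W)={1,3,4,5,6,7}: no change
Constraint 2 (U + V = Z) on D(U)={1,2,3,4,5,6} D(V)={1,4,5,6,7} D(Z)={1,3,6}: U {1,2,3,4,5,6}->{1,2,5}; V {1,4,5,6,7}->{1,4,5}; Z {1,3,6}->{3,6}
Constraint 3 (V != U) on D(V)={1,4,5} D(U)={1,2,5}: no change
Constraint 4 (U + Z = V) on D(U)={1,2,5} D(Z)={3,6} D(V)={1,4,5}: U {1,2,5}->{1,2}; Z {3,6}->{3}; V {1,4,5}->{4,5}
So after all 4 constraints: D(V) = {4,5}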